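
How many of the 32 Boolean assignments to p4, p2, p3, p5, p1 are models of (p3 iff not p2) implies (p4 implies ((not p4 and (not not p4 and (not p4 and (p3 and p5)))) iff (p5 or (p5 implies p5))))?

24

Initial set: {((p3 iff not p2) implies (p4 implies ((not p4 and (not not p4 and (not p4 and (p3 and p5)))) iff (p5 or (p5 implies p5)))))}.
((p3 iff not p2) implies (p4 implies ((not p4 and (not not p4 and (not p4 and (p3 and p5)))) iff (p5 or (p5 implies p5))))): β-rule — branch into not (p3 iff not p2)  //  (p4 implies ((not p4 and (not not p4 and (not p4 and (p3 and p5)))) iff (p5 or (p5 implies p5)))).
  branch 1 (add not (p3 iff not p2)):
    not (p3 iff not p2): β-rule — branch into p3, not not p2  //  not p3, not p2.
      branch 1.1 (add p3, not not p2):
        ○ open, literals {p2=T, p3=T}.
      branch 1.2 (add not p3, not p2):
        ○ open, literals {p2=F, p3=F}.
  branch 2 (add (p4 implies ((not p4 and (not not p4 and (not p4 and (p3 and p5)))) iff (p5 or (p5 implies p5))))):
    (p4 implies ((not p4 and (not not p4 and (not p4 and (p3 and p5)))) iff (p5 or (p5 implies p5)))): β-rule — branch into not p4  //  ((not p4 and (not not p4 and (not p4 and (p3 and p5)))) iff (p5 or (p5 implies p5))).
      branch 2.1 (add not p4):
        ○ open, literals {p4=F}.
      branch 2.2 (add ((not p4 and (not not p4 and (not p4 and (p3 and p5)))) iff (p5 or (p5 implies p5)))):
        ((not p4 and (not not p4 and (not p4 and (p3 and p5)))) iff (p5 or (p5 implies p5))): β-rule — branch into (not p4 and (not not p4 and (not p4 and (p3 and p5)))), (p5 or (p5 implies p5))  //  not (not p4 and (not not p4 and (not p4 and (p3 and p5)))), not (p5 or (p5 implies p5)).
          branch 2.2.1 (add (not p4 and (not not p4 and (not p4 and (p3 and p5)))), (p5 or (p5 implies p5))):
            (not p4 and (not not p4 and (not p4 and (p3 and p5)))): α-rule — add not p4, (not not p4 and (not p4 and (p3 and p5))).
            (not not p4 and (not p4 and (p3 and p5))): α-rule — add not not p4, (not p4 and (p3 and p5)).
            not not p4: drop double negation, giving p4.
            × closes — contains both p4 and not p4.
          branch 2.2.2 (add not (not p4 and (not not p4 and (not p4 and (p3 and p5)))), not (p5 or (p5 implies p5))):
            not (p5 or (p5 implies p5)): α-rule — add not p5, not (p5 implies p5).
            not (p5 implies p5): α-rule — add p5, not p5.
            × closes — contains both p5 and not p5.
2 branches closed, 3 open.
Each open branch fixes some atoms; the unmentioned ones are free. Counting distinct full assignments: branch {p2=T, p3=T} (p4, p5, p1) contributes 8 new; branch {p2=F, p3=F} (p4, p5, p1) contributes 8 new; branch {p4=F} (p2, p3, p5, p1) contributes 8 new. Total: 24.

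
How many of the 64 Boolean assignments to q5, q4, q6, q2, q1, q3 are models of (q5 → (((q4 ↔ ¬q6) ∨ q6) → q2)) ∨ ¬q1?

58

Initial set: {((q5 → (((q4 ↔ ¬q6) ∨ q6) → q2)) ∨ ¬q1)}.
((q5 → (((q4 ↔ ¬q6) ∨ q6) → q2)) ∨ ¬q1): β-rule — branch into (q5 → (((q4 ↔ ¬q6) ∨ q6) → q2))  //  ¬q1.
  branch 1 (add (q5 → (((q4 ↔ ¬q6) ∨ q6) → q2))):
    (q5 → (((q4 ↔ ¬q6) ∨ q6) → q2)): β-rule — branch into ¬q5  //  (((q4 ↔ ¬q6) ∨ q6) → q2).
      branch 1.1 (add ¬q5):
        ○ open, literals {q5=0}.
      branch 1.2 (add (((q4 ↔ ¬q6) ∨ q6) → q2)):
        (((q4 ↔ ¬q6) ∨ q6) → q2): β-rule — branch into ¬((q4 ↔ ¬q6) ∨ q6)  //  q2.
          branch 1.2.1 (add ¬((q4 ↔ ¬q6) ∨ q6)):
            ¬((q4 ↔ ¬q6) ∨ q6): α-rule — add ¬(q4 ↔ ¬q6), ¬q6.
            ¬(q4 ↔ ¬q6): β-rule — branch into q4, ¬¬q6  //  ¬q4, ¬q6.
              branch 1.2.1.1 (add q4, ¬¬q6):
                × closes — contains both q6 and ¬q6.
              branch 1.2.1.2 (add ¬q4, ¬q6):
                ○ open, literals {q4=0, q6=0}.
          branch 1.2.2 (add q2):
            ○ open, literals {q2=1}.
  branch 2 (add ¬q1):
    ○ open, literals {q1=0}.
1 branch closed, 4 open.
Each open branch fixes some atoms; the unmentioned ones are free. Counting distinct full assignments: branch {q5=0} (q4, q6, q2, q1, q3) contributes 32 new; branch {q4=0, q6=0} (q5, q2, q1, q3) contributes 8 new; branch {q2=1} (q5, q4, q6, q1, q3) contributes 12 new; branch {q1=0} (q5, q4, q6, q2, q3) contributes 6 new. Total: 58.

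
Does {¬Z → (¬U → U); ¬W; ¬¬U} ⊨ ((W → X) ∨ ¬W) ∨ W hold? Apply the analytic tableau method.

Yes

Initial set: {(¬Z → (¬U → U)); ¬W; ¬¬U; ¬(((W → X) ∨ ¬W) ∨ W)}.
¬¬U: drop double negation, giving U.
¬(((W → X) ∨ ¬W) ∨ W): α-rule — add ¬((W → X) ∨ ¬W), ¬W.
¬((W → X) ∨ ¬W): α-rule — add ¬(W → X), ¬¬W.
× closes — contains both W and ¬W.
All 1 branch closes.
Every branch closed, so the premises entail the conclusion.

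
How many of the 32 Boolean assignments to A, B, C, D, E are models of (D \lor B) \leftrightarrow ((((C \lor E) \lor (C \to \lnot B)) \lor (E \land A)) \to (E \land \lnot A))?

12

Initial set: {((D \lor B) \leftrightarrow ((((C \lor E) \lor (C \to \lnot B)) \lor (E \land A)) \to (E \land \lnot A)))}.
((D \lor B) \leftrightarrow ((((C \lor E) \lor (C \to \lnot B)) \lor (E \land A)) \to (E \land \lnot A))): β-rule — branch into (D \lor B), ((((C \lor E) \lor (C \to \lnot B)) \lor (E \land A)) \to (E \land \lnot A))  //  \lnot (D \lor B), \lnot ((((C \lor E) \lor (C \to \lnot B)) \lor (E \land A)) \to (E \land \lnot A)).
  branch 1 (add (D \lor B), ((((C \lor E) \lor (C \to \lnot B)) \lor (E \land A)) \to (E \land \lnot A))):
    (D \lor B): β-rule — branch into D  //  B.
      branch 1.1 (add D):
        ((((C \lor E) \lor (C \to \lnot B)) \lor (E \land A)) \to (E \land \lnot A)): β-rule — branch into \lnot (((C \lor E) \lor (C \to \lnot B)) \lor (E \land A))  //  (E \land \lnot A).
          branch 1.1.1 (add \lnot (((C \lor E) \lor (C \to \lnot B)) \lor (E \land A))):
            \lnot (((C \lor E) \lor (C \to \lnot B)) \lor (E \land A)): α-rule — add \lnot ((C \lor E) \lor (C \to \lnot B)), \lnot (E \land A).
            \lnot ((C \lor E) \lor (C \to \lnot B)): α-rule — add \lnot (C \lor E), \lnot (C \to \lnot B).
            \lnot (C \lor E): α-rule — add \lnot C, \lnot E.
            \lnot (C \to \lnot B): α-rule — add C, \lnot \lnot B.
            × closes — contains both C and \lnot C.
          branch 1.1.2 (add (E \land \lnot A)):
            (E \land \lnot A): α-rule — add E, \lnot A.
            ○ open, literals {A=F, D=T, E=T}.
      branch 1.2 (add B):
        ((((C \lor E) \lor (C \to \lnot B)) \lor (E \land A)) \to (E \land \lnot A)): β-rule — branch into \lnot (((C \lor E) \lor (C \to \lnot B)) \lor (E \land A))  //  (E \land \lnot A).
          branch 1.2.1 (add \lnot (((C \lor E) \lor (C \to \lnot B)) \lor (E \land A))):
            \lnot (((C \lor E) \lor (C \to \lnot B)) \lor (E \land A)): α-rule — add \lnot ((C \lor E) \lor (C \to \lnot B)), \lnot (E \land A).
            \lnot ((C \lor E) \lor (C \to \lnot B)): α-rule — add \lnot (C \lor E), \lnot (C \to \lnot B).
            \lnot (C \lor E): α-rule — add \lnot C, \lnot E.
            \lnot (C \to \lnot B): α-rule — add C, \lnot \lnot B.
            × closes — contains both C and \lnot C.
          branch 1.2.2 (add (E \land \lnot A)):
            (E \land \lnot A): α-rule — add E, \lnot A.
            ○ open, literals {A=F, B=T, E=T}.
  branch 2 (add \lnot (D \lor B), \lnot ((((C \lor E) \lor (C \to \lnot B)) \lor (E \land A)) \to (E \land \lnot A))):
    \lnot (D \lor B): α-rule — add \lnot D, \lnot B.
    \lnot ((((C \lor E) \lor (C \to \lnot B)) \lor (E \land A)) \to (E \land \lnot A)): α-rule — add (((C \lor E) \lor (C \to \lnot B)) \lor (E \land A)), \lnot (E \land \lnot A).
    (((C \lor E) \lor (C \to \lnot B)) \lor (E \land A)): β-rule — branch into ((C \lor E) \lor (C \to \lnot B))  //  (E \land A).
      branch 2.1 (add ((C \lor E) \lor (C \to \lnot B))):
        \lnot (E \land \lnot A): β-rule — branch into \lnot E  //  \lnot \lnot A.
          branch 2.1.1 (add \lnot E):
            ((C \lor E) \lor (C \to \lnot B)): β-rule — branch into (C \lor E)  //  (C \to \lnot B).
              branch 2.1.1.1 (add (C \lor E)):
                (C \lor E): β-rule — branch into C  //  E.
                  branch 2.1.1.1.1 (add C):
                    ○ open, literals {B=F, C=T, D=F, E=F}.
                  branch 2.1.1.1.2 (add E):
                    × closes — contains both E and \lnot E.
              branch 2.1.1.2 (add (C \to \lnot B)):
                (C \to \lnot B): β-rule — branch into \lnot C  //  \lnot B.
                  branch 2.1.1.2.1 (add \lnot C):
                    ○ open, literals {B=F, C=F, D=F, E=F}.
                  branch 2.1.1.2.2 (add \lnot B):
                    ○ open, literals {B=F, D=F, E=F}.
          branch 2.1.2 (add \lnot \lnot A):
            ((C \lor E) \lor (C \to \lnot B)): β-rule — branch into (C \lor E)  //  (C \to \lnot B).
              branch 2.1.2.1 (add (C \lor E)):
                (C \lor E): β-rule — branch into C  //  E.
                  branch 2.1.2.1.1 (add C):
                    ○ open, literals {A=T, B=F, C=T, D=F}.
                  branch 2.1.2.1.2 (add E):
                    ○ open, literals {A=T, B=F, D=F, E=T}.
              branch 2.1.2.2 (add (C \to \lnot B)):
                (C \to \lnot B): β-rule — branch into \lnot C  //  \lnot B.
                  branch 2.1.2.2.1 (add \lnot C):
                    ○ open, literals {A=T, B=F, C=F, D=F}.
                  branch 2.1.2.2.2 (add \lnot B):
                    ○ open, literals {A=T, B=F, D=F}.
      branch 2.2 (add (E \land A)):
        (E \land A): α-rule — add E, A.
        \lnot (E \land \lnot A): β-rule — branch into \lnot E  //  \lnot \lnot A.
          branch 2.2.1 (add \lnot E):
            × closes — contains both E and \lnot E.
          branch 2.2.2 (add \lnot \lnot A):
            ○ open, literals {A=T, B=F, D=F, E=T}.
4 branches closed, 10 open.
Each open branch fixes some atoms; the unmentioned ones are free. Counting distinct full assignments: branch {A=F, D=T, E=T} (B, C) contributes 4 new; branch {A=F, B=T, E=T} (C, D) contributes 2 new; branch {B=F, C=T, D=F, E=F} (A) contributes 2 new; branch {B=F, C=F, D=F, E=F} (A) contributes 2 new; branch {B=F, D=F, E=F} (A, C) contributes 0 new; branch {A=T, B=F, C=T, D=F} (E) contributes 1 new; branch {A=T, B=F, D=F, E=T} (C) contributes 1 new; branch {A=T, B=F, C=F, D=F} (E) contributes 0 new; branch {A=T, B=F, D=F} (C, E) contributes 0 new; branch {A=T, B=F, D=F, E=T} (C) contributes 0 new. Total: 12.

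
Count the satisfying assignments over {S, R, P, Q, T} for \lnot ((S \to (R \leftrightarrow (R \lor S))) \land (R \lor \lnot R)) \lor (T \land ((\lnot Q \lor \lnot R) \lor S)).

Initial set: {(\lnot ((S \to (R \leftrightarrow (R \lor S))) \land (R \lor \lnot R)) \lor (T \land ((\lnot Q \lor \lnot R) \lor S)))}.
(\lnot ((S \to (R \leftrightarrow (R \lor S))) \land (R \lor \lnot R)) \lor (T \land ((\lnot Q \lor \lnot R) \lor S))): β-rule — branch into \lnot ((S \to (R \leftrightarrow (R \lor S))) \land (R \lor \lnot R))  //  (T \land ((\lnot Q \lor \lnot R) \lor S)).
  branch 1 (add \lnot ((S \to (R \leftrightarrow (R \lor S))) \land (R \lor \lnot R))):
    \lnot ((S \to (R \leftrightarrow (R \lor S))) \land (R \lor \lnot R)): β-rule — branch into \lnot (S \to (R \leftrightarrow (R \lor S)))  //  \lnot (R \lor \lnot R).
      branch 1.1 (add \lnot (S \to (R \leftrightarrow (R \lor S)))):
        \lnot (S \to (R \leftrightarrow (R \lor S))): α-rule — add S, \lnot (R \leftrightarrow (R \lor S)).
        \lnot (R \leftrightarrow (R \lor S)): β-rule — branch into R, \lnot (R \lor S)  //  \lnot R, (R \lor S).
          branch 1.1.1 (add R, \lnot (R \lor S)):
            \lnot (R \lor S): α-rule — add \lnot R, \lnot S.
            × closes — contains both R and \lnot R.
          branch 1.1.2 (add \lnot R, (R \lor S)):
            (R \lor S): β-rule — branch into R  //  S.
              branch 1.1.2.1 (add R):
                × closes — contains both R and \lnot R.
              branch 1.1.2.2 (add S):
                ○ open, literals {R=false, S=true}.
      branch 1.2 (add \lnot (R \lor \lnot R)):
        \lnot (R \lor \lnot R): α-rule — add \lnot R, \lnot \lnot R.
        × closes — contains both R and \lnot R.
  branch 2 (add (T \land ((\lnot Q \lor \lnot R) \lor S))):
    (T \land ((\lnot Q \lor \lnot R) \lor S)): α-rule — add T, ((\lnot Q \lor \lnot R) \lor S).
    ((\lnot Q \lor \lnot R) \lor S): β-rule — branch into (\lnot Q \lor \lnot R)  //  S.
      branch 2.1 (add (\lnot Q \lor \lnot R)):
        (\lnot Q \lor \lnot R): β-rule — branch into \lnot Q  //  \lnot R.
          branch 2.1.1 (add \lnot Q):
            ○ open, literals {Q=false, T=true}.
          branch 2.1.2 (add \lnot R):
            ○ open, literals {R=false, T=true}.
      branch 2.2 (add S):
        ○ open, literals {S=true, T=true}.
3 branches closed, 4 open.
Each open branch fixes some atoms; the unmentioned ones are free. Counting distinct full assignments: branch {R=false, S=true} (P, Q, T) contributes 8 new; branch {Q=false, T=true} (S, R, P) contributes 6 new; branch {R=false, T=true} (S, P, Q) contributes 2 new; branch {S=true, T=true} (R, P, Q) contributes 2 new. Total: 18.

18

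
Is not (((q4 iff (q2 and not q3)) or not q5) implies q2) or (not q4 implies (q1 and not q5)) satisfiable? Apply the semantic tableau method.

Satisfiable

Initial set: {(not (((q4 iff (q2 and not q3)) or not q5) implies q2) or (not q4 implies (q1 and not q5)))}.
(not (((q4 iff (q2 and not q3)) or not q5) implies q2) or (not q4 implies (q1 and not q5))): β-rule — branch into not (((q4 iff (q2 and not q3)) or not q5) implies q2)  //  (not q4 implies (q1 and not q5)).
  branch 1 (add not (((q4 iff (q2 and not q3)) or not q5) implies q2)):
    not (((q4 iff (q2 and not q3)) or not q5) implies q2): α-rule — add ((q4 iff (q2 and not q3)) or not q5), not q2.
    ((q4 iff (q2 and not q3)) or not q5): β-rule — branch into (q4 iff (q2 and not q3))  //  not q5.
      branch 1.1 (add (q4 iff (q2 and not q3))):
        (q4 iff (q2 and not q3)): β-rule — branch into q4, (q2 and not q3)  //  not q4, not (q2 and not q3).
          branch 1.1.1 (add q4, (q2 and not q3)):
            (q2 and not q3): α-rule — add q2, not q3.
            × closes — contains both q2 and not q2.
          branch 1.1.2 (add not q4, not (q2 and not q3)):
            not (q2 and not q3): β-rule — branch into not q2  //  not not q3.
              branch 1.1.2.1 (add not q2):
                ○ open, literals {q2=0, q4=0}.
              branch 1.1.2.2 (add not not q3):
                ○ open, literals {q2=0, q3=1, q4=0}.
      branch 1.2 (add not q5):
        ○ open, literals {q2=0, q5=0}.
  branch 2 (add (not q4 implies (q1 and not q5))):
    (not q4 implies (q1 and not q5)): β-rule — branch into not not q4  //  (q1 and not q5).
      branch 2.1 (add not not q4):
        ○ open, literals {q4=1}.
      branch 2.2 (add (q1 and not q5)):
        (q1 and not q5): α-rule — add q1, not q5.
        ○ open, literals {q1=1, q5=0}.
1 branch closed, 5 open.
An open branch gives a satisfying assignment: q2=0, q4=0.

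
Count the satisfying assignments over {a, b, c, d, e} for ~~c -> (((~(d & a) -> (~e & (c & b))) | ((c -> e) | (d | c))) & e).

Initial set: {(~~c -> (((~(d & a) -> (~e & (c & b))) | ((c -> e) | (d | c))) & e))}.
(~~c -> (((~(d & a) -> (~e & (c & b))) | ((c -> e) | (d | c))) & e)): β-rule — branch into ~~~c  //  (((~(d & a) -> (~e & (c & b))) | ((c -> e) | (d | c))) & e).
  branch 1 (add ~~~c):
    ~~~c: drop double negation, giving ~c.
    ○ open, literals {c=false}.
  branch 2 (add (((~(d & a) -> (~e & (c & b))) | ((c -> e) | (d | c))) & e)):
    (((~(d & a) -> (~e & (c & b))) | ((c -> e) | (d | c))) & e): α-rule — add ((~(d & a) -> (~e & (c & b))) | ((c -> e) | (d | c))), e.
    ((~(d & a) -> (~e & (c & b))) | ((c -> e) | (d | c))): β-rule — branch into (~(d & a) -> (~e & (c & b)))  //  ((c -> e) | (d | c)).
      branch 2.1 (add (~(d & a) -> (~e & (c & b)))):
        (~(d & a) -> (~e & (c & b))): β-rule — branch into ~~(d & a)  //  (~e & (c & b)).
          branch 2.1.1 (add ~~(d & a)):
            ~~(d & a): α-rule — add d, a.
            ○ open, literals {a=true, d=true, e=true}.
          branch 2.1.2 (add (~e & (c & b))):
            (~e & (c & b)): α-rule — add ~e, (c & b).
            × closes — contains both e and ~e.
      branch 2.2 (add ((c -> e) | (d | c))):
        ((c -> e) | (d | c)): β-rule — branch into (c -> e)  //  (d | c).
          branch 2.2.1 (add (c -> e)):
            (c -> e): β-rule — branch into ~c  //  e.
              branch 2.2.1.1 (add ~c):
                ○ open, literals {c=false, e=true}.
              branch 2.2.1.2 (add e):
                ○ open, literals {e=true}.
          branch 2.2.2 (add (d | c)):
            (d | c): β-rule — branch into d  //  c.
              branch 2.2.2.1 (add d):
                ○ open, literals {d=true, e=true}.
              branch 2.2.2.2 (add c):
                ○ open, literals {c=true, e=true}.
1 branch closed, 6 open.
Each open branch fixes some atoms; the unmentioned ones are free. Counting distinct full assignments: branch {c=false} (a, b, d, e) contributes 16 new; branch {a=true, d=true, e=true} (b, c) contributes 2 new; branch {c=false, e=true} (a, b, d) contributes 0 new; branch {e=true} (a, b, c, d) contributes 6 new; branch {d=true, e=true} (a, b, c) contributes 0 new; branch {c=true, e=true} (a, b, d) contributes 0 new. Total: 24.

24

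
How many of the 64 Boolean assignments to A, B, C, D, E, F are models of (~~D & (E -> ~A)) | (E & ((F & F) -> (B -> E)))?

48

Initial set: {((~~D & (E -> ~A)) | (E & ((F & F) -> (B -> E))))}.
((~~D & (E -> ~A)) | (E & ((F & F) -> (B -> E)))): β-rule — branch into (~~D & (E -> ~A))  //  (E & ((F & F) -> (B -> E))).
  branch 1 (add (~~D & (E -> ~A))):
    (~~D & (E -> ~A)): α-rule — add ~~D, (E -> ~A).
    ~~D: drop double negation, giving D.
    (E -> ~A): β-rule — branch into ~E  //  ~A.
      branch 1.1 (add ~E):
        ○ open, literals {D=1, E=0}.
      branch 1.2 (add ~A):
        ○ open, literals {A=0, D=1}.
  branch 2 (add (E & ((F & F) -> (B -> E)))):
    (E & ((F & F) -> (B -> E))): α-rule — add E, ((F & F) -> (B -> E)).
    ((F & F) -> (B -> E)): β-rule — branch into ~(F & F)  //  (B -> E).
      branch 2.1 (add ~(F & F)):
        ~(F & F): β-rule — branch into ~F  //  ~F.
          branch 2.1.1 (add ~F):
            ○ open, literals {E=1, F=0}.
          branch 2.1.2 (add ~F):
            ○ open, literals {E=1, F=0}.
      branch 2.2 (add (B -> E)):
        (B -> E): β-rule — branch into ~B  //  E.
          branch 2.2.1 (add ~B):
            ○ open, literals {B=0, E=1}.
          branch 2.2.2 (add E):
            ○ open, literals {E=1}.
0 branches closed, 6 open.
Each open branch fixes some atoms; the unmentioned ones are free. Counting distinct full assignments: branch {D=1, E=0} (A, B, C, F) contributes 16 new; branch {A=0, D=1} (B, C, E, F) contributes 8 new; branch {E=1, F=0} (A, B, C, D) contributes 12 new; branch {E=1, F=0} (A, B, C, D) contributes 0 new; branch {B=0, E=1} (A, C, D, F) contributes 6 new; branch {E=1} (A, B, C, D, F) contributes 6 new. Total: 48.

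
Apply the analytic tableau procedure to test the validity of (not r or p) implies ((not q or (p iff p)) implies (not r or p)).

Assume the negation and expand:
Initial set: {not ((not r or p) implies ((not q or (p iff p)) implies (not r or p)))}.
not ((not r or p) implies ((not q or (p iff p)) implies (not r or p))): α-rule — add (not r or p), not ((not q or (p iff p)) implies (not r or p)).
not ((not q or (p iff p)) implies (not r or p)): α-rule — add (not q or (p iff p)), not (not r or p).
not (not r or p): α-rule — add not not r, not p.
(not r or p): β-rule — branch into not r  //  p.
  branch 1 (add not r):
    × closes — contains both r and not r.
  branch 2 (add p):
    × closes — contains both p and not p.
All 2 branches close.
Every branch closed, so the negation is unsatisfiable and the formula is valid.

Valid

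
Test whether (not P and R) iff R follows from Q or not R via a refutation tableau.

Initial set: {(Q or not R); not ((not P and R) iff R)}.
(Q or not R): β-rule — branch into Q  //  not R.
  branch 1 (add Q):
    not ((not P and R) iff R): β-rule — branch into (not P and R), not R  //  not (not P and R), R.
      branch 1.1 (add (not P and R), not R):
        (not P and R): α-rule — add not P, R.
        × closes — contains both R and not R.
      branch 1.2 (add not (not P and R), R):
        not (not P and R): β-rule — branch into not not P  //  not R.
          branch 1.2.1 (add not not P):
            ○ open, literals {P=1, Q=1, R=1}.
          branch 1.2.2 (add not R):
            × closes — contains both R and not R.
  branch 2 (add not R):
    not ((not P and R) iff R): β-rule — branch into (not P and R), not R  //  not (not P and R), R.
      branch 2.1 (add (not P and R), not R):
        (not P and R): α-rule — add not P, R.
        × closes — contains both R and not R.
      branch 2.2 (add not (not P and R), R):
        × closes — contains both R and not R.
4 branches closed, 1 open.
An open branch gives a countermodel: P=1, Q=1, R=1 (unmentioned atoms arbitrary); the premises hold there but the conclusion fails.

No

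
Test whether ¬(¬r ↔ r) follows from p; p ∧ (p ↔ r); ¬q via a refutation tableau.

Initial set: {p; (p ∧ (p ↔ r)); ¬q; ¬¬(¬r ↔ r)}.
(p ∧ (p ↔ r)): α-rule — add p, (p ↔ r).
¬¬(¬r ↔ r): β-rule — branch into ¬r, r  //  ¬¬r, ¬r.
  branch 1 (add ¬r, r):
    × closes — contains both r and ¬r.
  branch 2 (add ¬¬r, ¬r):
    × closes — contains both r and ¬r.
All 2 branches close.
Every branch closed, so the premises entail the conclusion.

Yes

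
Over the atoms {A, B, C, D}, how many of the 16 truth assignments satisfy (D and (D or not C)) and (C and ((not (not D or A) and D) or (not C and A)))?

Initial set: {((D and (D or not C)) and (C and ((not (not D or A) and D) or (not C and A))))}.
((D and (D or not C)) and (C and ((not (not D or A) and D) or (not C and A)))): α-rule — add (D and (D or not C)), (C and ((not (not D or A) and D) or (not C and A))).
(D and (D or not C)): α-rule — add D, (D or not C).
(C and ((not (not D or A) and D) or (not C and A))): α-rule — add C, ((not (not D or A) and D) or (not C and A)).
(D or not C): β-rule — branch into D  //  not C.
  branch 1 (add D):
    ((not (not D or A) and D) or (not C and A)): β-rule — branch into (not (not D or A) and D)  //  (not C and A).
      branch 1.1 (add (not (not D or A) and D)):
        (not (not D or A) and D): α-rule — add not (not D or A), D.
        not (not D or A): α-rule — add not not D, not A.
        ○ open, literals {A=F, C=T, D=T}.
      branch 1.2 (add (not C and A)):
        (not C and A): α-rule — add not C, A.
        × closes — contains both C and not C.
  branch 2 (add not C):
    × closes — contains both C and not C.
2 branches closed, 1 open.
Each open branch fixes some atoms; the unmentioned ones are free. Counting distinct full assignments: branch {A=F, C=T, D=T} (B) contributes 2 new. Total: 2.

2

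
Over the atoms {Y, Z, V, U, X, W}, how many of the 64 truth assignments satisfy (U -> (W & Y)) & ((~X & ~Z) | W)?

28

Initial set: {((U -> (W & Y)) & ((~X & ~Z) | W))}.
((U -> (W & Y)) & ((~X & ~Z) | W)): α-rule — add (U -> (W & Y)), ((~X & ~Z) | W).
(U -> (W & Y)): β-rule — branch into ~U  //  (W & Y).
  branch 1 (add ~U):
    ((~X & ~Z) | W): β-rule — branch into (~X & ~Z)  //  W.
      branch 1.1 (add (~X & ~Z)):
        (~X & ~Z): α-rule — add ~X, ~Z.
        ○ open, literals {U=false, X=false, Z=false}.
      branch 1.2 (add W):
        ○ open, literals {U=false, W=true}.
  branch 2 (add (W & Y)):
    (W & Y): α-rule — add W, Y.
    ((~X & ~Z) | W): β-rule — branch into (~X & ~Z)  //  W.
      branch 2.1 (add (~X & ~Z)):
        (~X & ~Z): α-rule — add ~X, ~Z.
        ○ open, literals {W=true, X=false, Y=true, Z=false}.
      branch 2.2 (add W):
        ○ open, literals {W=true, Y=true}.
0 branches closed, 4 open.
Each open branch fixes some atoms; the unmentioned ones are free. Counting distinct full assignments: branch {U=false, X=false, Z=false} (Y, V, W) contributes 8 new; branch {U=false, W=true} (Y, Z, V, X) contributes 12 new; branch {W=true, X=false, Y=true, Z=false} (V, U) contributes 2 new; branch {W=true, Y=true} (Z, V, U, X) contributes 6 new. Total: 28.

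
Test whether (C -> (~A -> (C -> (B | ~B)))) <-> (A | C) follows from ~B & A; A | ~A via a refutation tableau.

Yes

Initial set: {(~B & A); (A | ~A); ~((C -> (~A -> (C -> (B | ~B)))) <-> (A | C))}.
(~B & A): α-rule — add ~B, A.
(A | ~A): β-rule — branch into A  //  ~A.
  branch 1 (add A):
    ~((C -> (~A -> (C -> (B | ~B)))) <-> (A | C)): β-rule — branch into (C -> (~A -> (C -> (B | ~B)))), ~(A | C)  //  ~(C -> (~A -> (C -> (B | ~B)))), (A | C).
      branch 1.1 (add (C -> (~A -> (C -> (B | ~B)))), ~(A | C)):
        ~(A | C): α-rule — add ~A, ~C.
        × closes — contains both A and ~A.
      branch 1.2 (add ~(C -> (~A -> (C -> (B | ~B)))), (A | C)):
        ~(C -> (~A -> (C -> (B | ~B)))): α-rule — add C, ~(~A -> (C -> (B | ~B))).
        ~(~A -> (C -> (B | ~B))): α-rule — add ~A, ~(C -> (B | ~B)).
        × closes — contains both A and ~A.
  branch 2 (add ~A):
    × closes — contains both A and ~A.
All 3 branches close.
Every branch closed, so the premises entail the conclusion.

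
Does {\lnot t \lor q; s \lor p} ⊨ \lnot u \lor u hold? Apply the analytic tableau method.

Initial set: {(\lnot t \lor q); (s \lor p); \lnot (\lnot u \lor u)}.
\lnot (\lnot u \lor u): α-rule — add \lnot \lnot u, \lnot u.
× closes — contains both u and \lnot u.
All 1 branch closes.
Every branch closed, so the premises entail the conclusion.

Yes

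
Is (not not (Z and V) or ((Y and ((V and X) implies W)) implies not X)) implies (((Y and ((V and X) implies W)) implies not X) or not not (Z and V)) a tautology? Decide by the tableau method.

Valid

Assume the negation and expand:
Initial set: {not ((not not (Z and V) or ((Y and ((V and X) implies W)) implies not X)) implies (((Y and ((V and X) implies W)) implies not X) or not not (Z and V)))}.
not ((not not (Z and V) or ((Y and ((V and X) implies W)) implies not X)) implies (((Y and ((V and X) implies W)) implies not X) or not not (Z and V))): α-rule — add (not not (Z and V) or ((Y and ((V and X) implies W)) implies not X)), not (((Y and ((V and X) implies W)) implies not X) or not not (Z and V)).
not (((Y and ((V and X) implies W)) implies not X) or not not (Z and V)): α-rule — add not ((Y and ((V and X) implies W)) implies not X), not not not (Z and V).
not ((Y and ((V and X) implies W)) implies not X): α-rule — add (Y and ((V and X) implies W)), not not X.
not not not (Z and V): drop double negation, giving not (Z and V).
(Y and ((V and X) implies W)): α-rule — add Y, ((V and X) implies W).
(not not (Z and V) or ((Y and ((V and X) implies W)) implies not X)): β-rule — branch into not not (Z and V)  //  ((Y and ((V and X) implies W)) implies not X).
  branch 1 (add not not (Z and V)):
    not not (Z and V): drop double negation, giving (Z and V).
    (Z and V): α-rule — add Z, V.
    not (Z and V): β-rule — branch into not Z  //  not V.
      branch 1.1 (add not Z):
        × closes — contains both Z and not Z.
      branch 1.2 (add not V):
        × closes — contains both V and not V.
  branch 2 (add ((Y and ((V and X) implies W)) implies not X)):
    not (Z and V): β-rule — branch into not Z  //  not V.
      branch 2.1 (add not Z):
        ((V and X) implies W): β-rule — branch into not (V and X)  //  W.
          branch 2.1.1 (add not (V and X)):
            ((Y and ((V and X) implies W)) implies not X): β-rule — branch into not (Y and ((V and X) implies W))  //  not X.
              branch 2.1.1.1 (add not (Y and ((V and X) implies W))):
                not (V and X): β-rule — branch into not V  //  not X.
                  branch 2.1.1.1.1 (add not V):
                    not (Y and ((V and X) implies W)): β-rule — branch into not Y  //  not ((V and X) implies W).
                      branch 2.1.1.1.1.1 (add not Y):
                        × closes — contains both Y and not Y.
                      branch 2.1.1.1.1.2 (add not ((V and X) implies W)):
                        not ((V and X) implies W): α-rule — add (V and X), not W.
                        (V and X): α-rule — add V, X.
                        × closes — contains both V and not V.
                  branch 2.1.1.1.2 (add not X):
                    × closes — contains both X and not X.
              branch 2.1.1.2 (add not X):
                × closes — contains both X and not X.
          branch 2.1.2 (add W):
            ((Y and ((V and X) implies W)) implies not X): β-rule — branch into not (Y and ((V and X) implies W))  //  not X.
              branch 2.1.2.1 (add not (Y and ((V and X) implies W))):
                not (Y and ((V and X) implies W)): β-rule — branch into not Y  //  not ((V and X) implies W).
                  branch 2.1.2.1.1 (add not Y):
                    × closes — contains both Y and not Y.
                  branch 2.1.2.1.2 (add not ((V and X) implies W)):
                    not ((V and X) implies W): α-rule — add (V and X), not W.
                    × closes — contains both W and not W.
              branch 2.1.2.2 (add not X):
                × closes — contains both X and not X.
      branch 2.2 (add not V):
        ((V and X) implies W): β-rule — branch into not (V and X)  //  W.
          branch 2.2.1 (add not (V and X)):
            ((Y and ((V and X) implies W)) implies not X): β-rule — branch into not (Y and ((V and X) implies W))  //  not X.
              branch 2.2.1.1 (add not (Y and ((V and X) implies W))):
                not (V and X): β-rule — branch into not V  //  not X.
                  branch 2.2.1.1.1 (add not V):
                    not (Y and ((V and X) implies W)): β-rule — branch into not Y  //  not ((V and X) implies W).
                      branch 2.2.1.1.1.1 (add not Y):
                        × closes — contains both Y and not Y.
                      branch 2.2.1.1.1.2 (add not ((V and X) implies W)):
                        not ((V and X) implies W): α-rule — add (V and X), not W.
                        (V and X): α-rule — add V, X.
                        × closes — contains both V and not V.
                  branch 2.2.1.1.2 (add not X):
                    × closes — contains both X and not X.
              branch 2.2.1.2 (add not X):
                × closes — contains both X and not X.
          branch 2.2.2 (add W):
            ((Y and ((V and X) implies W)) implies not X): β-rule — branch into not (Y and ((V and X) implies W))  //  not X.
              branch 2.2.2.1 (add not (Y and ((V and X) implies W))):
                not (Y and ((V and X) implies W)): β-rule — branch into not Y  //  not ((V and X) implies W).
                  branch 2.2.2.1.1 (add not Y):
                    × closes — contains both Y and not Y.
                  branch 2.2.2.1.2 (add not ((V and X) implies W)):
                    not ((V and X) implies W): α-rule — add (V and X), not W.
                    × closes — contains both W and not W.
              branch 2.2.2.2 (add not X):
                × closes — contains both X and not X.
All 16 branches close.
Every branch closed, so the negation is unsatisfiable and the formula is valid.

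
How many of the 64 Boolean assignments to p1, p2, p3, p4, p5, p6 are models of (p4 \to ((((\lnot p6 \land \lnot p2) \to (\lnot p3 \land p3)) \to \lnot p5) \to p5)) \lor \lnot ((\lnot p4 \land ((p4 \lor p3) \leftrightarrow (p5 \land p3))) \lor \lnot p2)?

56

Initial set: {((p4 \to ((((\lnot p6 \land \lnot p2) \to (\lnot p3 \land p3)) \to \lnot p5) \to p5)) \lor \lnot ((\lnot p4 \land ((p4 \lor p3) \leftrightarrow (p5 \land p3))) \lor \lnot p2))}.
((p4 \to ((((\lnot p6 \land \lnot p2) \to (\lnot p3 \land p3)) \to \lnot p5) \to p5)) \lor \lnot ((\lnot p4 \land ((p4 \lor p3) \leftrightarrow (p5 \land p3))) \lor \lnot p2)): β-rule — branch into (p4 \to ((((\lnot p6 \land \lnot p2) \to (\lnot p3 \land p3)) \to \lnot p5) \to p5))  //  \lnot ((\lnot p4 \land ((p4 \lor p3) \leftrightarrow (p5 \land p3))) \lor \lnot p2).
  branch 1 (add (p4 \to ((((\lnot p6 \land \lnot p2) \to (\lnot p3 \land p3)) \to \lnot p5) \to p5))):
    (p4 \to ((((\lnot p6 \land \lnot p2) \to (\lnot p3 \land p3)) \to \lnot p5) \to p5)): β-rule — branch into \lnot p4  //  ((((\lnot p6 \land \lnot p2) \to (\lnot p3 \land p3)) \to \lnot p5) \to p5).
      branch 1.1 (add \lnot p4):
        ○ open, literals {p4=F}.
      branch 1.2 (add ((((\lnot p6 \land \lnot p2) \to (\lnot p3 \land p3)) \to \lnot p5) \to p5)):
        ((((\lnot p6 \land \lnot p2) \to (\lnot p3 \land p3)) \to \lnot p5) \to p5): β-rule — branch into \lnot (((\lnot p6 \land \lnot p2) \to (\lnot p3 \land p3)) \to \lnot p5)  //  p5.
          branch 1.2.1 (add \lnot (((\lnot p6 \land \lnot p2) \to (\lnot p3 \land p3)) \to \lnot p5)):
            \lnot (((\lnot p6 \land \lnot p2) \to (\lnot p3 \land p3)) \to \lnot p5): α-rule — add ((\lnot p6 \land \lnot p2) \to (\lnot p3 \land p3)), \lnot \lnot p5.
            ((\lnot p6 \land \lnot p2) \to (\lnot p3 \land p3)): β-rule — branch into \lnot (\lnot p6 \land \lnot p2)  //  (\lnot p3 \land p3).
              branch 1.2.1.1 (add \lnot (\lnot p6 \land \lnot p2)):
                \lnot (\lnot p6 \land \lnot p2): β-rule — branch into \lnot \lnot p6  //  \lnot \lnot p2.
                  branch 1.2.1.1.1 (add \lnot \lnot p6):
                    ○ open, literals {p5=T, p6=T}.
                  branch 1.2.1.1.2 (add \lnot \lnot p2):
                    ○ open, literals {p2=T, p5=T}.
              branch 1.2.1.2 (add (\lnot p3 \land p3)):
                (\lnot p3 \land p3): α-rule — add \lnot p3, p3.
                × closes — contains both p3 and \lnot p3.
          branch 1.2.2 (add p5):
            ○ open, literals {p5=T}.
  branch 2 (add \lnot ((\lnot p4 \land ((p4 \lor p3) \leftrightarrow (p5 \land p3))) \lor \lnot p2)):
    \lnot ((\lnot p4 \land ((p4 \lor p3) \leftrightarrow (p5 \land p3))) \lor \lnot p2): α-rule — add \lnot (\lnot p4 \land ((p4 \lor p3) \leftrightarrow (p5 \land p3))), \lnot \lnot p2.
    \lnot (\lnot p4 \land ((p4 \lor p3) \leftrightarrow (p5 \land p3))): β-rule — branch into \lnot \lnot p4  //  \lnot ((p4 \lor p3) \leftrightarrow (p5 \land p3)).
      branch 2.1 (add \lnot \lnot p4):
        ○ open, literals {p2=T, p4=T}.
      branch 2.2 (add \lnot ((p4 \lor p3) \leftrightarrow (p5 \land p3))):
        \lnot ((p4 \lor p3) \leftrightarrow (p5 \land p3)): β-rule — branch into (p4 \lor p3), \lnot (p5 \land p3)  //  \lnot (p4 \lor p3), (p5 \land p3).
          branch 2.2.1 (add (p4 \lor p3), \lnot (p5 \land p3)):
            (p4 \lor p3): β-rule — branch into p4  //  p3.
              branch 2.2.1.1 (add p4):
                \lnot (p5 \land p3): β-rule — branch into \lnot p5  //  \lnot p3.
                  branch 2.2.1.1.1 (add \lnot p5):
                    ○ open, literals {p2=T, p4=T, p5=F}.
                  branch 2.2.1.1.2 (add \lnot p3):
                    ○ open, literals {p2=T, p3=F, p4=T}.
              branch 2.2.1.2 (add p3):
                \lnot (p5 \land p3): β-rule — branch into \lnot p5  //  \lnot p3.
                  branch 2.2.1.2.1 (add \lnot p5):
                    ○ open, literals {p2=T, p3=T, p5=F}.
                  branch 2.2.1.2.2 (add \lnot p3):
                    × closes — contains both p3 and \lnot p3.
          branch 2.2.2 (add \lnot (p4 \lor p3), (p5 \land p3)):
            \lnot (p4 \lor p3): α-rule — add \lnot p4, \lnot p3.
            (p5 \land p3): α-rule — add p5, p3.
            × closes — contains both p3 and \lnot p3.
3 branches closed, 8 open.
Each open branch fixes some atoms; the unmentioned ones are free. Counting distinct full assignments: branch {p4=F} (p1, p2, p3, p5, p6) contributes 32 new; branch {p5=T, p6=T} (p1, p2, p3, p4) contributes 8 new; branch {p2=T, p5=T} (p1, p3, p4, p6) contributes 4 new; branch {p5=T} (p1, p2, p3, p4, p6) contributes 4 new; branch {p2=T, p4=T} (p1, p3, p5, p6) contributes 8 new; branch {p2=T, p4=T, p5=F} (p1, p3, p6) contributes 0 new; branch {p2=T, p3=F, p4=T} (p1, p5, p6) contributes 0 new; branch {p2=T, p3=T, p5=F} (p1, p4, p6) contributes 0 new. Total: 56.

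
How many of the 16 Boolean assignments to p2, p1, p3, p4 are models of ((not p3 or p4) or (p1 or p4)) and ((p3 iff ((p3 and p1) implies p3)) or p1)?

Initial set: {(((not p3 or p4) or (p1 or p4)) and ((p3 iff ((p3 and p1) implies p3)) or p1))}.
(((not p3 or p4) or (p1 or p4)) and ((p3 iff ((p3 and p1) implies p3)) or p1)): α-rule — add ((not p3 or p4) or (p1 or p4)), ((p3 iff ((p3 and p1) implies p3)) or p1).
((not p3 or p4) or (p1 or p4)): β-rule — branch into (not p3 or p4)  //  (p1 or p4).
  branch 1 (add (not p3 or p4)):
    ((p3 iff ((p3 and p1) implies p3)) or p1): β-rule — branch into (p3 iff ((p3 and p1) implies p3))  //  p1.
      branch 1.1 (add (p3 iff ((p3 and p1) implies p3))):
        (not p3 or p4): β-rule — branch into not p3  //  p4.
          branch 1.1.1 (add not p3):
            (p3 iff ((p3 and p1) implies p3)): β-rule — branch into p3, ((p3 and p1) implies p3)  //  not p3, not ((p3 and p1) implies p3).
              branch 1.1.1.1 (add p3, ((p3 and p1) implies p3)):
                × closes — contains both p3 and not p3.
              branch 1.1.1.2 (add not p3, not ((p3 and p1) implies p3)):
                not ((p3 and p1) implies p3): α-rule — add (p3 and p1), not p3.
                (p3 and p1): α-rule — add p3, p1.
                × closes — contains both p3 and not p3.
          branch 1.1.2 (add p4):
            (p3 iff ((p3 and p1) implies p3)): β-rule — branch into p3, ((p3 and p1) implies p3)  //  not p3, not ((p3 and p1) implies p3).
              branch 1.1.2.1 (add p3, ((p3 and p1) implies p3)):
                ((p3 and p1) implies p3): β-rule — branch into not (p3 and p1)  //  p3.
                  branch 1.1.2.1.1 (add not (p3 and p1)):
                    not (p3 and p1): β-rule — branch into not p3  //  not p1.
                      branch 1.1.2.1.1.1 (add not p3):
                        × closes — contains both p3 and not p3.
                      branch 1.1.2.1.1.2 (add not p1):
                        ○ open, literals {p1=F, p3=T, p4=T}.
                  branch 1.1.2.1.2 (add p3):
                    ○ open, literals {p3=T, p4=T}.
              branch 1.1.2.2 (add not p3, not ((p3 and p1) implies p3)):
                not ((p3 and p1) implies p3): α-rule — add (p3 and p1), not p3.
                (p3 and p1): α-rule — add p3, p1.
                × closes — contains both p3 and not p3.
      branch 1.2 (add p1):
        (not p3 or p4): β-rule — branch into not p3  //  p4.
          branch 1.2.1 (add not p3):
            ○ open, literals {p1=T, p3=F}.
          branch 1.2.2 (add p4):
            ○ open, literals {p1=T, p4=T}.
  branch 2 (add (p1 or p4)):
    ((p3 iff ((p3 and p1) implies p3)) or p1): β-rule — branch into (p3 iff ((p3 and p1) implies p3))  //  p1.
      branch 2.1 (add (p3 iff ((p3 and p1) implies p3))):
        (p1 or p4): β-rule — branch into p1  //  p4.
          branch 2.1.1 (add p1):
            (p3 iff ((p3 and p1) implies p3)): β-rule — branch into p3, ((p3 and p1) implies p3)  //  not p3, not ((p3 and p1) implies p3).
              branch 2.1.1.1 (add p3, ((p3 and p1) implies p3)):
                ((p3 and p1) implies p3): β-rule — branch into not (p3 and p1)  //  p3.
                  branch 2.1.1.1.1 (add not (p3 and p1)):
                    not (p3 and p1): β-rule — branch into not p3  //  not p1.
                      branch 2.1.1.1.1.1 (add not p3):
                        × closes — contains both p3 and not p3.
                      branch 2.1.1.1.1.2 (add not p1):
                        × closes — contains both p1 and not p1.
                  branch 2.1.1.1.2 (add p3):
                    ○ open, literals {p1=T, p3=T}.
              branch 2.1.1.2 (add not p3, not ((p3 and p1) implies p3)):
                not ((p3 and p1) implies p3): α-rule — add (p3 and p1), not p3.
                (p3 and p1): α-rule — add p3, p1.
                × closes — contains both p3 and not p3.
          branch 2.1.2 (add p4):
            (p3 iff ((p3 and p1) implies p3)): β-rule — branch into p3, ((p3 and p1) implies p3)  //  not p3, not ((p3 and p1) implies p3).
              branch 2.1.2.1 (add p3, ((p3 and p1) implies p3)):
                ((p3 and p1) implies p3): β-rule — branch into not (p3 and p1)  //  p3.
                  branch 2.1.2.1.1 (add not (p3 and p1)):
                    not (p3 and p1): β-rule — branch into not p3  //  not p1.
                      branch 2.1.2.1.1.1 (add not p3):
                        × closes — contains both p3 and not p3.
                      branch 2.1.2.1.1.2 (add not p1):
                        ○ open, literals {p1=F, p3=T, p4=T}.
                  branch 2.1.2.1.2 (add p3):
                    ○ open, literals {p3=T, p4=T}.
              branch 2.1.2.2 (add not p3, not ((p3 and p1) implies p3)):
                not ((p3 and p1) implies p3): α-rule — add (p3 and p1), not p3.
                (p3 and p1): α-rule — add p3, p1.
                × closes — contains both p3 and not p3.
      branch 2.2 (add p1):
        (p1 or p4): β-rule — branch into p1  //  p4.
          branch 2.2.1 (add p1):
            ○ open, literals {p1=T}.
          branch 2.2.2 (add p4):
            ○ open, literals {p1=T, p4=T}.
9 branches closed, 9 open.
Each open branch fixes some atoms; the unmentioned ones are free. Counting distinct full assignments: branch {p1=F, p3=T, p4=T} (p2) contributes 2 new; branch {p3=T, p4=T} (p2, p1) contributes 2 new; branch {p1=T, p3=F} (p2, p4) contributes 4 new; branch {p1=T, p4=T} (p2, p3) contributes 0 new; branch {p1=T, p3=T} (p2, p4) contributes 2 new; branch {p1=F, p3=T, p4=T} (p2) contributes 0 new; branch {p3=T, p4=T} (p2, p1) contributes 0 new; branch {p1=T} (p2, p3, p4) contributes 0 new; branch {p1=T, p4=T} (p2, p3) contributes 0 new. Total: 10.

10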